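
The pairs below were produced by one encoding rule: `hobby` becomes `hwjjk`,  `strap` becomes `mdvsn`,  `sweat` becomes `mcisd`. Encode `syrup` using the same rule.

h(7)→h(7) and o(14)→w(22) fit y≡17x+18 (mod 26); the inverse of 17 mod 26 is 23. Each letter's alphabet position (a=0..z=25) is mapped through 17·x+18 mod 26 — an affine cipher.
Applying it to syrup: s(18)→17·18+18≡12=m; y(24)→17·24+18≡10=k; r(17)→17·17+18≡21=v; u(20)→17·20+18≡20=u; p(15)→17·15+18≡13=n (all mod 26).

mkvun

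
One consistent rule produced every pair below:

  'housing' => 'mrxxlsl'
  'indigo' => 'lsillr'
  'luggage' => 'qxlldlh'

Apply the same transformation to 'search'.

xhdwhm

The shift depends on letter class: consonant h→m is +5, but vowel o→r is +3. The rule splits by letter class: vowels +3, consonants +5.
Applying it to search: s(cons)+5=x, e(vowel)+3=h, a(vowel)+3=d, r(cons)+5=w, c(cons)+5=h, h(cons)+5=m.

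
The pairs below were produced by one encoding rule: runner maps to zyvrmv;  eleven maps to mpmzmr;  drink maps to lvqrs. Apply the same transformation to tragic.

Shifts by position in runner: pos 0: r→z (+8), pos 1: u→y (+4), pos 2: n→v (+8), pos 3: n→r (+4) — repeating every 2. The shifts repeat in a cycle of length 2: positions 0,1,… shift by +8, +4, then the pattern repeats.
For tragic: t+8=b, r+4=v, a+8=i, g+4=k, i+8=q, c+4=g.

bvikqg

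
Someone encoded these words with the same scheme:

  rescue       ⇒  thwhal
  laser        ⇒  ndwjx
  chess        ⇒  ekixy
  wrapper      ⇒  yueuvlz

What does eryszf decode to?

county

In rescue: r→t is +2, e→h is +3, s→w is +4, c→h is +5 — the shift increases by 1 each position. The shift increases by 1 at each position, starting from +2: 2, 3, 4, ….
Reversing it on eryszf: e−2=c, r−3=o, y−4=u, s−5=n, z−6=t, f−7=y.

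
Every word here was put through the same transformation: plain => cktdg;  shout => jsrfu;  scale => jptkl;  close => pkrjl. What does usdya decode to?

third

Each letter's alphabet position (a=0..z=25) is mapped through 11·x+19 mod 26 — an affine cipher.
Reversing it on usdya: u(20)→19·(20−19)≡19=t; s(18)→19·(18−19)≡7=h; d(3)→19·(3−19)≡8=i; y(24)→19·(24−19)≡17=r; a(0)→19·(0−19)≡3=d (all mod 26).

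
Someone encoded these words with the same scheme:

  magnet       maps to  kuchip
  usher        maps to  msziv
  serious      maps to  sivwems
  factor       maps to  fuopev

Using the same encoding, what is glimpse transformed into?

m(12)→k(10) and a(0)→u(20) fit y≡23x+20 (mod 26); the inverse of 23 mod 26 is 17. Treating letters as 0–25, the rule is x ↦ 23x + 20 (mod 26).
For glimpse: g(6)→23·6+20≡2=c; l(11)→23·11+20≡13=n; i(8)→23·8+20≡22=w; m(12)→23·12+20≡10=k; p(15)→23·15+20≡1=b; s(18)→23·18+20≡18=s; e(4)→23·4+20≡8=i (all mod 26).

cnwkbsi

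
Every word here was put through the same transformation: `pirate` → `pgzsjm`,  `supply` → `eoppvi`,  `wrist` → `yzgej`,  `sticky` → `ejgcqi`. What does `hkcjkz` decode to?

doctor

This is an affine cipher: with a=0,…,z=25, each position x becomes (5x+18) mod 26.
Reversing it on hkcjkz: h(7)→21·(7−18)≡3=d; k(10)→21·(10−18)≡14=o; c(2)→21·(2−18)≡2=c; j(9)→21·(9−18)≡19=t; k(10)→21·(10−18)≡14=o; z(25)→21·(25−18)≡17=r (all mod 26).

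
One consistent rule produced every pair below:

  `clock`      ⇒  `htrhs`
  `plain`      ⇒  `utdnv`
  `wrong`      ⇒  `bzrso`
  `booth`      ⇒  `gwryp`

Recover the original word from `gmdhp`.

The shifts repeat in a cycle of length 3: positions 0,1,… shift by +5, +8, +3, then the pattern repeats.
Decoding gmdhp: g−5=b, m−8=e, d−3=a, h−5=c, p−8=h.

beach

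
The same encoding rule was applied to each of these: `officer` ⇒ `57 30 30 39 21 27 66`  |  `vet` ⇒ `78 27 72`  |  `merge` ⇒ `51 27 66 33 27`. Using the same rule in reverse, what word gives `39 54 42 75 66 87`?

injury

o(#15)→57 and f(#6)→30: differences scale by 3, so n = 3·pos + 12. The formula is n = 3×(alphabet index, a=1) + 12.
Decoding 39 54 42 75 66 87: 39→(39−12)÷3=9=i, 54→(54−12)÷3=14=n, 42→(42−12)÷3=10=j, 75→(75−12)÷3=21=u, 66→(66−12)÷3=18=r, 87→(87−12)÷3=25=y.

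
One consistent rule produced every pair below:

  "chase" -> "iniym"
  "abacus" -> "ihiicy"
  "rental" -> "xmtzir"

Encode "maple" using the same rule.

The shift depends on letter class: consonant c→i is +6, but vowel a→i is +8. The rule splits by letter class: vowels +8, consonants +6.
For maple: m(cons)+6=s, a(vowel)+8=i, p(cons)+6=v, l(cons)+6=r, e(vowel)+8=m.

sivrm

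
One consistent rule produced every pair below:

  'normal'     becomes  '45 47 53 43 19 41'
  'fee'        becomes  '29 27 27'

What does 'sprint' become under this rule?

55 49 53 35 45 57

The formula is n = 2×(alphabet index, a=1) + 17.
On sprint: s=19→55, p=16→49, r=18→53, i=9→35, n=14→45, t=20→57.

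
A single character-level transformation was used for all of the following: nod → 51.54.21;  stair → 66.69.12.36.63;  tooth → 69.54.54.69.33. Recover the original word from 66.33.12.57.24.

n(#14)→51 and o(#15)→54: differences scale by 3, so n = 3·pos + 9. The formula is n = 3×(alphabet index, a=1) + 9.
Undoing it on 66.33.12.57.24: 66→(66−9)÷3=19=s, 33→(33−9)÷3=8=h, 12→(12−9)÷3=1=a, 57→(57−9)÷3=16=p, 24→(24−9)÷3=5=e.

shape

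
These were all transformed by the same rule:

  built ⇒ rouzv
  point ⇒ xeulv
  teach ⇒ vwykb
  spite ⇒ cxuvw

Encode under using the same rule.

Each letter's alphabet position (a=0..z=25) is mapped through 19·x+24 mod 26 — an affine cipher.
Applying it to under: u(20)→19·20+24≡14=o; n(13)→19·13+24≡11=l; d(3)→19·3+24≡3=d; e(4)→19·4+24≡22=w; r(17)→19·17+24≡9=j (all mod 26).

oldwj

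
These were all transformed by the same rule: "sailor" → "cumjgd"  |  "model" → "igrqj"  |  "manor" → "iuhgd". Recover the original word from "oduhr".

grand

Each letter's alphabet position (a=0..z=25) is mapped through 25·x+20 mod 26 — an affine cipher.
Decoding oduhr: o(14)→25·(14−20)≡6=g; d(3)→25·(3−20)≡17=r; u(20)→25·(20−20)≡0=a; h(7)→25·(7−20)≡13=n; r(17)→25·(17−20)≡3=d (all mod 26).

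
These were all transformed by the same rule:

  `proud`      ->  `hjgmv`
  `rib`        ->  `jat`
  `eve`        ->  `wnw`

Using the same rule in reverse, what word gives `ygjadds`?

Each letter is shifted forward by 18 in the alphabet (a Caesar shift of +18).
Decoding ygjadds: y−18=g, g−18=o, j−18=r, a−18=i, d−18=l, d−18=l, s−18=a.

gorilla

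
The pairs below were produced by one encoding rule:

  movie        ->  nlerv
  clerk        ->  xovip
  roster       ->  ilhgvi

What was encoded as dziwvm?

Each letter is replaced by its mirror in the alphabet: a↔z, b↔y, c↔x, and so on (the Atbash cipher).
Reversing it on dziwvm: d↔w, z↔a, i↔r, w↔d, v↔e, m↔n.

warden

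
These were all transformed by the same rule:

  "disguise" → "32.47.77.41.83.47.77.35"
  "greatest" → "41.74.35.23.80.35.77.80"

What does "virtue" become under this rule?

86.47.74.80.83.35

d(#4)→32 and i(#9)→47: differences scale by 3, so n = 3·pos + 20. Each letter becomes 3×(its alphabet position, a=1..z=26) + 20.
For virtue: v=22→86, i=9→47, r=18→74, t=20→80, u=21→83, e=5→35.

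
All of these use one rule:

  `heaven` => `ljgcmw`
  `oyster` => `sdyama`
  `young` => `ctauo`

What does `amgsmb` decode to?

whales

In heaven: h→l is +4, e→j is +5, a→g is +6, v→c is +7 — the shift increases by 1 each position. Letter i (0-indexed) is shifted by i+4, so successive shifts are 4, 5, 6, ….
Reversing it on amgsmb: a−4=w, m−5=h, g−6=a, s−7=l, m−8=e, b−9=s.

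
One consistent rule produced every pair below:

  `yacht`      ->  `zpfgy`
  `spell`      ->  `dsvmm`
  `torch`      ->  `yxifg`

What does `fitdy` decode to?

crust

y(24)→z(25) and a(0)→p(15) fit y≡21x+15 (mod 26); the inverse of 21 mod 26 is 5. Each letter's alphabet position (a=0..z=25) is mapped through 21·x+15 mod 26 — an affine cipher.
Decoding fitdy: f(5)→5·(5−15)≡2=c; i(8)→5·(8−15)≡17=r; t(19)→5·(19−15)≡20=u; d(3)→5·(3−15)≡18=s; y(24)→5·(24−15)≡19=t (all mod 26).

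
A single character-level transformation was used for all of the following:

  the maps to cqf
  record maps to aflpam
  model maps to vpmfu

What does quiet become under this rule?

The shift depends on letter class: consonant t→c is +9, but vowel e→f is +1. The rule splits by letter class: vowels +1, consonants +9.
Applying it to quiet: q(cons)+9=z, u(vowel)+1=v, i(vowel)+1=j, e(vowel)+1=f, t(cons)+9=c.

zvjfc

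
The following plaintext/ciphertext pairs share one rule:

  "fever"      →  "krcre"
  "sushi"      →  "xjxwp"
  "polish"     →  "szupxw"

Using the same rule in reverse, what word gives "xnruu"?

smell

f(5)→k(10) and e(4)→r(17) fit y≡19x+19 (mod 26); the inverse of 19 mod 26 is 11. Treating letters as 0–25, the rule is x ↦ 19x + 19 (mod 26).
Reversing it on xnruu: x(23)→11·(23−19)≡18=s; n(13)→11·(13−19)≡12=m; r(17)→11·(17−19)≡4=e; u(20)→11·(20−19)≡11=l; u(20)→11·(20−19)≡11=l (all mod 26).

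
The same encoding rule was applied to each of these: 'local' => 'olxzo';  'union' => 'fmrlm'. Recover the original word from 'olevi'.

lover

Each letter is replaced by its mirror in the alphabet: a↔z, b↔y, c↔x, and so on (the Atbash cipher).
Undoing it on olevi: o↔l, l↔o, e↔v, v↔e, i↔r.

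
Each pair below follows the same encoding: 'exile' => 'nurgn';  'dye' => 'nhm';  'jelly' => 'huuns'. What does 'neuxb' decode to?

The output letters match the input read backwards, each shifted +9: exile reversed is elixe. Read the word backwards and shift each letter +9.
Reversing it on neuxb: shift back: n−9=e, e−9=v, u−9=l, x−9=o, b−9=s → evlos; then reverse → solve.

solve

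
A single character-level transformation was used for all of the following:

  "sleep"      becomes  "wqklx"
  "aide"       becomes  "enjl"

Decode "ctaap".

In sleep: s→w is +4, l→q is +5, e→k is +6, e→l is +7 — the shift increases by 1 each position. The shift increases by 1 at each position, starting from +4: 4, 5, 6, ….
Undoing it on ctaap: c−4=y, t−5=o, a−6=u, a−7=t, p−8=h.

youth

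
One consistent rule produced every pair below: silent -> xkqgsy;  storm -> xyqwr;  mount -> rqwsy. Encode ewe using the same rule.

The shift depends on letter class: consonant s→x is +5, but vowel i→k is +2. Vowels shift forward by 2 and consonants shift forward by 5.
Applying it to ewe: e(vowel)+2=g, w(cons)+5=b, e(vowel)+2=g.

gbg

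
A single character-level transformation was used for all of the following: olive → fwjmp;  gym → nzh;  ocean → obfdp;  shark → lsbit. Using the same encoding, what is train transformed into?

ojbsu

The word is reversed, then every letter is shifted forward by 1.
For train: reverse → niart; then shift: n+1=o, i+1=j, a+1=b, r+1=s, t+1=u.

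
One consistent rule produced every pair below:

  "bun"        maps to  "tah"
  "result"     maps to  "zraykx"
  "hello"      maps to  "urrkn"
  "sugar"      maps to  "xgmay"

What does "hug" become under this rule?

man

The output letters match the input read backwards, each shifted +6: bun reversed is nub. Two steps: reverse the string, then apply a Caesar shift of +6.
For hug: reverse → guh; then shift: g+6=m, u+6=a, h+6=n.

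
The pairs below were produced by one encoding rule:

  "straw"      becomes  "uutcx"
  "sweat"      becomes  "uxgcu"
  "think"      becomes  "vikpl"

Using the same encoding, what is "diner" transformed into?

Shifts by position in straw: pos 0: s→u (+2), pos 1: t→u (+1), pos 2: r→t (+2), pos 3: a→c (+2), pos 4: w→x (+1) — repeating every 3. A repeating key of period 3 is used — shifts +2, +1, +2 over and over.
For diner: d+2=f, i+1=j, n+2=p, e+2=g, r+1=s.

fjpgs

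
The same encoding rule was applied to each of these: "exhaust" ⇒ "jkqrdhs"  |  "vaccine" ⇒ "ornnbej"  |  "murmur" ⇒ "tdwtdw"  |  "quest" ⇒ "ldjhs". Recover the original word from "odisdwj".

This is an affine cipher: with a=0,…,z=25, each position x becomes (11x+17) mod 26.
Undoing it on odisdwj: o(14)→19·(14−17)≡21=v; d(3)→19·(3−17)≡20=u; i(8)→19·(8−17)≡11=l; s(18)→19·(18−17)≡19=t; d(3)→19·(3−17)≡20=u; w(22)→19·(22−17)≡17=r; j(9)→19·(9−17)≡4=e (all mod 26).

vulture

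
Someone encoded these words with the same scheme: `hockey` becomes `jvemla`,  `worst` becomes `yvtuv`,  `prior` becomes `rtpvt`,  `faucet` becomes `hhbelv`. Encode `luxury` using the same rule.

nbzbta

The shift depends on letter class: consonant h→j is +2, but vowel o→v is +7. The rule splits by letter class: vowels +7, consonants +2.
Applying it to luxury: l(cons)+2=n, u(vowel)+7=b, x(cons)+2=z, u(vowel)+7=b, r(cons)+2=t, y(cons)+2=a.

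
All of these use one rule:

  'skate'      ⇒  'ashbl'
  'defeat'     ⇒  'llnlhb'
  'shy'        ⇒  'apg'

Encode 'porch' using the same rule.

xvzkp

The shift depends on letter class: consonant s→a is +8, but vowel a→h is +7. The rule splits by letter class: vowels +7, consonants +8.
On porch: p(cons)+8=x, o(vowel)+7=v, r(cons)+8=z, c(cons)+8=k, h(cons)+8=p.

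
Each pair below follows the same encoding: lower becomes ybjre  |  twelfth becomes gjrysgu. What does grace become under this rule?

It's a constant shift of +13 (ROT13).
Applying it to grace: g+13=t, r+13=e, a+13=n, c+13=p, e+13=r.

tenpr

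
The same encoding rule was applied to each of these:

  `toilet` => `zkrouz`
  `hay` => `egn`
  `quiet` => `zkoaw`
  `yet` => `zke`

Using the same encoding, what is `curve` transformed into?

kbxai

The output letters match the input read backwards, each shifted +6: toilet reversed is teliot. The word is reversed, then every letter is shifted forward by 6.
On curve: reverse → evruc; then shift: e+6=k, v+6=b, r+6=x, u+6=a, c+6=i.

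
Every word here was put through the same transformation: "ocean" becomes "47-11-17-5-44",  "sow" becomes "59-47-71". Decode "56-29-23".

o(#15)→47 and c(#3)→11: differences scale by 3, so n = 3·pos + 2. With a=1..z=26, the number is 3·pos + 2.
Undoing it on 56-29-23: 56→(56−2)÷3=18=r, 29→(29−2)÷3=9=i, 23→(23−2)÷3=7=g.

rig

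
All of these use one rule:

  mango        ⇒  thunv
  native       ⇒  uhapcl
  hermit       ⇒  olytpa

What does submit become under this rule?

Compare letters: m→t is +7, a→h is +7, n→u is +7 — a constant shift. It's a constant shift of +7 (ROT7).
Applying it to submit: s+7=z, u+7=b, b+7=i, m+7=t, i+7=p, t+7=a.

zbitpa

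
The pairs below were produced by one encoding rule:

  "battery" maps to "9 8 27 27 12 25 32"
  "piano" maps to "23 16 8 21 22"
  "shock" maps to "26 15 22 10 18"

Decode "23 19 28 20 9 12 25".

plumber

b is letter #2 and maps to 9: an offset of 7. Each letter is replaced by its alphabet position (a=1..z=26) + 7.
Reversing it on 23 19 28 20 9 12 25: 23→(23−7)÷1=16=p, 19→(19−7)÷1=12=l, 28→(28−7)÷1=21=u, 20→(20−7)÷1=13=m, 9→(9−7)÷1=2=b, 12→(12−7)÷1=5=e, 25→(25−7)÷1=18=r.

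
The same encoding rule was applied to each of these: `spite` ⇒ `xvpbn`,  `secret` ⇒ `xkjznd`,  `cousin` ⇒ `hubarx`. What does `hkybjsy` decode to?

In spite: s→x is +5, p→v is +6, i→p is +7, t→b is +8 — the shift increases by 1 each position. Letter i (0-indexed) is shifted by i+5, so successive shifts are 5, 6, 7, ….
Decoding hkybjsy: h−5=c, k−6=e, y−7=r, b−8=t, j−9=a, s−10=i, y−11=n.

certain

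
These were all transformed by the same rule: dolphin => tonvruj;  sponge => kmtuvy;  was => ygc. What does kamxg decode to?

argue

The output letters match the input read backwards, each shifted +6: dolphin reversed is nihplod. Two steps: reverse the string, then apply a Caesar shift of +6.
Reversing it on kamxg: shift back: k−6=e, a−6=u, m−6=g, x−6=r, g−6=a → eugra; then reverse → argue.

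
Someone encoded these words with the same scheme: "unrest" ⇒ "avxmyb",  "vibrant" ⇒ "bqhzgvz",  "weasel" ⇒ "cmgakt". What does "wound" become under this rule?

A repeating key of period 2 is used — shifts +6, +8 over and over.
Applying it to wound: w+6=c, o+8=w, u+6=a, n+8=v, d+6=j.

cwavj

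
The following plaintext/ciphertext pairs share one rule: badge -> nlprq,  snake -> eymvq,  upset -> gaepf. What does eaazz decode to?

Shifts by position in badge: pos 0: b→n (+12), pos 1: a→l (+11), pos 2: d→p (+12), pos 3: g→r (+11) — repeating every 2. The shifts repeat in a cycle of length 2: positions 0,1,… shift by +12, +11, then the pattern repeats.
Undoing it on eaazz: e−12=s, a−11=p, a−12=o, z−11=o, z−12=n.

spoon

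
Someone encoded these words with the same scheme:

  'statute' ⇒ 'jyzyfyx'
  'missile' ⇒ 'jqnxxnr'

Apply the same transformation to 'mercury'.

dwzhwjr

The word is reversed, then every letter is shifted forward by 5.
On mercury: reverse → yrucrem; then shift: y+5=d, r+5=w, u+5=z, c+5=h, r+5=w, e+5=j, m+5=r.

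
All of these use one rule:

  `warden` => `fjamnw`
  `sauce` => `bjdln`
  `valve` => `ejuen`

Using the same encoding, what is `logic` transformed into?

Compare letters: w→f is +9, a→j is +9, r→a is +9 — a constant shift. This is a Caesar cipher with shift 9.
For logic: l+9=u, o+9=x, g+9=p, i+9=r, c+9=l.

uxprl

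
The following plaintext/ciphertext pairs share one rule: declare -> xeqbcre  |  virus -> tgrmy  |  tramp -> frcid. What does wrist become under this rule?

d(3)→x(23) and e(4)→e(4) fit y≡7x+2 (mod 26); the inverse of 7 mod 26 is 15. This is an affine cipher: with a=0,…,z=25, each position x becomes (7x+2) mod 26.
On wrist: w(22)→7·22+2≡0=a; r(17)→7·17+2≡17=r; i(8)→7·8+2≡6=g; s(18)→7·18+2≡24=y; t(19)→7·19+2≡5=f (all mod 26).

argyf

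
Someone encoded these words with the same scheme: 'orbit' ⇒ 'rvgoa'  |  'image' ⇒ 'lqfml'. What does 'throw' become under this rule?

wlwud

In orbit: o→r is +3, r→v is +4, b→g is +5, i→o is +6 — the shift increases by 1 each position. Letter i (0-indexed) is shifted by i+3, so successive shifts are 3, 4, 5, ….
On throw: t+3=w, h+4=l, r+5=w, o+6=u, w+7=d.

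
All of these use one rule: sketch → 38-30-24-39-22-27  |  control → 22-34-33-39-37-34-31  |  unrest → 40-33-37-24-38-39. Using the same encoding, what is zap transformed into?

s is letter #19 and maps to 38: an offset of 19. Each letter is replaced by its alphabet position (a=1..z=26) + 19.
For zap: z=26→45, a=1→20, p=16→35.

45-20-35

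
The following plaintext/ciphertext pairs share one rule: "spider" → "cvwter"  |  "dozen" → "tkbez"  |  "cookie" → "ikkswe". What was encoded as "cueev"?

s(18)→c(2) and p(15)→v(21) fit y≡11x+12 (mod 26); the inverse of 11 mod 26 is 19. Treating letters as 0–25, the rule is x ↦ 11x + 12 (mod 26).
Decoding cueev: c(2)→19·(2−12)≡18=s; u(20)→19·(20−12)≡22=w; e(4)→19·(4−12)≡4=e; e(4)→19·(4−12)≡4=e; v(21)→19·(21−12)≡15=p (all mod 26).

sweep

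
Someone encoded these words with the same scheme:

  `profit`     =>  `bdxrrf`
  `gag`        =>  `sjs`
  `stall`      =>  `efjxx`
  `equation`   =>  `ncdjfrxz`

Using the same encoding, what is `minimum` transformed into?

The shift depends on letter class: consonant p→b is +12, but vowel o→x is +9. Two shifts are in play — +9 for a/e/i/o/u, +12 for every other letter.
On minimum: m(cons)+12=y, i(vowel)+9=r, n(cons)+12=z, i(vowel)+9=r, m(cons)+12=y, u(vowel)+9=d, m(cons)+12=y.

yrzrydy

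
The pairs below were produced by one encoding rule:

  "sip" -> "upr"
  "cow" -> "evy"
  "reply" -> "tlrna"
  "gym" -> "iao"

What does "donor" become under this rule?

The shift depends on letter class: consonant s→u is +2, but vowel i→p is +7. The rule splits by letter class: vowels +7, consonants +2.
Applying it to donor: d(cons)+2=f, o(vowel)+7=v, n(cons)+2=p, o(vowel)+7=v, r(cons)+2=t.

fvpvt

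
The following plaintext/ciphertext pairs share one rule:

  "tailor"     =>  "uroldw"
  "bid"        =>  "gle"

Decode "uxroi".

flour

The output letters match the input read backwards, each shifted +3: tailor reversed is roliat. Two steps: reverse the string, then apply a Caesar shift of +3.
Decoding uxroi: shift back: u−3=r, x−3=u, r−3=o, o−3=l, i−3=f → ruolf; then reverse → flour.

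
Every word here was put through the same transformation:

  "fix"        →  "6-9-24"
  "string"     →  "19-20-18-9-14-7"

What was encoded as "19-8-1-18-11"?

Letters become their 1-indexed alphabet positions: a=1 … z=26.
Decoding 19-8-1-18-11: 19=s, 8=h, 1=a, 18=r, 11=k.

shark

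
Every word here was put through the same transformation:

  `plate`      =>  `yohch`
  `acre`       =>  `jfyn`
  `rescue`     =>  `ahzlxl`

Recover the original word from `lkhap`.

Shifts by position in plate: pos 0: p→y (+9), pos 1: l→o (+3), pos 2: a→h (+7), pos 3: t→c (+9), pos 4: e→h (+3) — repeating every 3. A repeating key of period 3 is used — shifts +9, +3, +7 over and over.
Undoing it on lkhap: l−9=c, k−3=h, h−7=a, a−9=r, p−3=m.

charm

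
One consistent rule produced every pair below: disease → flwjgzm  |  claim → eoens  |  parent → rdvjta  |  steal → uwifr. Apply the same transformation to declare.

The shift increases by 1 at each position, starting from +2: 2, 3, 4, ….
For declare: d+2=f, e+3=h, c+4=g, l+5=q, a+6=g, r+7=y, e+8=m.

fhgqgym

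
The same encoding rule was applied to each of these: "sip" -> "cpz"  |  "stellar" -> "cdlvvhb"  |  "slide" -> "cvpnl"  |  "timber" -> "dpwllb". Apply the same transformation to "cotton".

The rule splits by letter class: vowels +7, consonants +10.
For cotton: c(cons)+10=m, o(vowel)+7=v, t(cons)+10=d, t(cons)+10=d, o(vowel)+7=v, n(cons)+10=x.

mvddvx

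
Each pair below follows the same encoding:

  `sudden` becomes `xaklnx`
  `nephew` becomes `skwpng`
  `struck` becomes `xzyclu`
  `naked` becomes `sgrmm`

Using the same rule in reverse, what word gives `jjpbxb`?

Letter i (0-indexed) is shifted by i+5, so successive shifts are 5, 6, 7, ….
Reversing it on jjpbxb: j−5=e, j−6=d, p−7=i, b−8=t, x−9=o, b−10=r.

editor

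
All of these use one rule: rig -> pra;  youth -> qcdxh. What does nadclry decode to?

picture

The output letters match the input read backwards, each shifted +9: rig reversed is gir. Read the word backwards and shift each letter +9.
Reversing it on nadclry: shift back: n−9=e, a−9=r, d−9=u, c−9=t, l−9=c, r−9=i, y−9=p → erutcip; then reverse → picture.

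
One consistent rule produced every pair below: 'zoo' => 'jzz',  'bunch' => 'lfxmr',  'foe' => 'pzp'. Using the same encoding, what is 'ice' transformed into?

tmp

Two shifts are in play — +11 for a/e/i/o/u, +10 for every other letter.
Applying it to ice: i(vowel)+11=t, c(cons)+10=m, e(vowel)+11=p.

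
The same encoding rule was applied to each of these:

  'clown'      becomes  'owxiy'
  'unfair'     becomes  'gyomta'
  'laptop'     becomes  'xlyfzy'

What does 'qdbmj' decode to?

Shifts by position in clown: pos 0: c→o (+12), pos 1: l→w (+11), pos 2: o→x (+9), pos 3: w→i (+12), pos 4: n→y (+11) — repeating every 3. A repeating key of period 3 is used — shifts +12, +11, +9 over and over.
Reversing it on qdbmj: q−12=e, d−11=s, b−9=s, m−12=a, j−11=y.

essay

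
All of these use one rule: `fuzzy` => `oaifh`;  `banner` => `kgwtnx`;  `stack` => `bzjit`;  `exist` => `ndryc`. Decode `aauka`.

Shifts by position in fuzzy: pos 0: f→o (+9), pos 1: u→a (+6), pos 2: z→i (+9), pos 3: z→f (+6) — repeating every 2. It's a Vigenère-style cipher with numeric key [9,6]: position i shifts by key[i mod 2].
Reversing it on aauka: a−9=r, a−6=u, u−9=l, k−6=e, a−9=r.

ruler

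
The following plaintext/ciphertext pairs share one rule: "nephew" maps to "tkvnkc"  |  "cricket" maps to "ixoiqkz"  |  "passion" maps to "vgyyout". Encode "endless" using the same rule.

Compare letters: n→t is +6, e→k is +6, p→v is +6 — a constant shift. This is a Caesar cipher with shift 6.
Applying it to endless: e+6=k, n+6=t, d+6=j, l+6=r, e+6=k, s+6=y, s+6=y.

ktjrkyy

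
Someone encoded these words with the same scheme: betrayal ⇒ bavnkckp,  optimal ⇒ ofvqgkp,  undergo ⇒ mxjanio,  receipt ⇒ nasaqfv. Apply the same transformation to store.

evona

b(1)→b(1) and e(4)→a(0) fit y≡17x+10 (mod 26); the inverse of 17 mod 26 is 23. Each letter's alphabet position (a=0..z=25) is mapped through 17·x+10 mod 26 — an affine cipher.
On store: s(18)→17·18+10≡4=e; t(19)→17·19+10≡21=v; o(14)→17·14+10≡14=o; r(17)→17·17+10≡13=n; e(4)→17·4+10≡0=a (all mod 26).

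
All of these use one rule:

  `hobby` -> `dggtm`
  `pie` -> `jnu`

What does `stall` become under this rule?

The output letters match the input read backwards, each shifted +5: hobby reversed is ybboh. Read the word backwards and shift each letter +5.
For stall: reverse → llats; then shift: l+5=q, l+5=q, a+5=f, t+5=y, s+5=x.

qqfyx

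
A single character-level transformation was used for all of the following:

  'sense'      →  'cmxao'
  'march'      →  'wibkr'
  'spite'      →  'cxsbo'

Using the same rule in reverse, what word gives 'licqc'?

basis

The shifts repeat in a cycle of length 2: positions 0,1,… shift by +10, +8, then the pattern repeats.
Reversing it on licqc: l−10=b, i−8=a, c−10=s, q−8=i, c−10=s.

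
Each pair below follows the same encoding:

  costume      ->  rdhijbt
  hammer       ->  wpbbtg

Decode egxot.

Compare letters: c→r is +15, o→d is +15, s→h is +15 — a constant shift. Every letter moves 15 places later in the alphabet, wrapping around z→a.
Undoing it on egxot: e−15=p, g−15=r, x−15=i, o−15=z, t−15=e.

prize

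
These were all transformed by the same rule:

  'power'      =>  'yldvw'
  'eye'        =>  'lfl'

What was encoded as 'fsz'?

The output letters match the input read backwards, each shifted +7: power reversed is rewop. The word is reversed, then every letter is shifted forward by 7.
Reversing it on fsz: shift back: f−7=y, s−7=l, z−7=s → yls; then reverse → sly.

sly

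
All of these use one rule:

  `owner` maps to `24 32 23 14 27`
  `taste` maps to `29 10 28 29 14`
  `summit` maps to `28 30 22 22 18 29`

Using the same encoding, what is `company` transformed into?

12 24 22 25 10 23 34

o is letter #15 and maps to 24: an offset of 9. Each letter is replaced by its alphabet position (a=1..z=26) + 9.
For company: c=3→12, o=15→24, m=13→22, p=16→25, a=1→10, n=14→23, y=25→34.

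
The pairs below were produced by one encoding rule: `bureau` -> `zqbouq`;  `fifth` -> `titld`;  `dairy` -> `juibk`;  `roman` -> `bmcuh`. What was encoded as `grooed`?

speech

b(1)→z(25) and u(20)→q(16) fit y≡5x+20 (mod 26); the inverse of 5 mod 26 is 21. Each letter's alphabet position (a=0..z=25) is mapped through 5·x+20 mod 26 — an affine cipher.
Decoding grooed: g(6)→21·(6−20)≡18=s; r(17)→21·(17−20)≡15=p; o(14)→21·(14−20)≡4=e; o(14)→21·(14−20)≡4=e; e(4)→21·(4−20)≡2=c; d(3)→21·(3−20)≡7=h (all mod 26).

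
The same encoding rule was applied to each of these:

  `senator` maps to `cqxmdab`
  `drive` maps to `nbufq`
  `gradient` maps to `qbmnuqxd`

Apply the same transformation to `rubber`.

bgllqb

Two shifts are in play — +12 for a/e/i/o/u, +10 for every other letter.
On rubber: r(cons)+10=b, u(vowel)+12=g, b(cons)+10=l, b(cons)+10=l, e(vowel)+12=q, r(cons)+10=b.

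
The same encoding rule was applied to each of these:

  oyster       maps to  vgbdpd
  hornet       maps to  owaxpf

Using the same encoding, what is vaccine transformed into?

In oyster: o→v is +7, y→g is +8, s→b is +9, t→d is +10 — the shift increases by 1 each position. Each letter shifts forward by (position + 7), i.e. 7, 8, 9, … — the shift grows by one for each successive letter.
Applying it to vaccine: v+7=c, a+8=i, c+9=l, c+10=m, i+11=t, n+12=z, e+13=r.

cilmtzr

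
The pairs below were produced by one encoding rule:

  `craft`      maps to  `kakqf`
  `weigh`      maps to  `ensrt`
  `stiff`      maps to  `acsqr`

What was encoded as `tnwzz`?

lemon

In craft: c→k is +8, r→a is +9, a→k is +10, f→q is +11 — the shift increases by 1 each position. The shift increases by 1 at each position, starting from +8: 8, 9, 10, ….
Undoing it on tnwzz: t−8=l, n−9=e, w−10=m, z−11=o, z−12=n.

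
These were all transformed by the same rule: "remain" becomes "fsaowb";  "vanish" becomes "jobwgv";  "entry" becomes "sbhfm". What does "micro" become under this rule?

awqfc

Every letter moves 14 places later in the alphabet, wrapping around z→a.
Applying it to micro: m+14=a, i+14=w, c+14=q, r+14=f, o+14=c.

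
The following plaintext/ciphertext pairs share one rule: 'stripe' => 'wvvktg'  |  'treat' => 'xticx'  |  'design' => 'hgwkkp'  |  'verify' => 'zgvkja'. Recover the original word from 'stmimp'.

The shifts repeat in a cycle of length 2: positions 0,1,… shift by +4, +2, then the pattern repeats.
Decoding stmimp: s−4=o, t−2=r, m−4=i, i−2=g, m−4=i, p−2=n.

origin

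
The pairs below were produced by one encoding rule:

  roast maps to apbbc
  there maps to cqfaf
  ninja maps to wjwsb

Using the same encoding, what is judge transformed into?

svmpf

The rule splits by letter class: vowels +1, consonants +9.
Applying it to judge: j(cons)+9=s, u(vowel)+1=v, d(cons)+9=m, g(cons)+9=p, e(vowel)+1=f.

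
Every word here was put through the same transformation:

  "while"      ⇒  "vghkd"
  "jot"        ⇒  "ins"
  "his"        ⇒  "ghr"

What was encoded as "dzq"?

ear

Compare letters: w→v is +25, h→g is +25, i→h is +25 — a constant shift. This is a Caesar cipher with shift 25.
Decoding dzq: d−25=e, z−25=a, q−25=r.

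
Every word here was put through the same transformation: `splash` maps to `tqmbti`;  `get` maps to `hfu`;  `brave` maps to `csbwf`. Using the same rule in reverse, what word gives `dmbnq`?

Compare letters: s→t is +1, p→q is +1, l→m is +1 — a constant shift. This is a Caesar cipher with shift 1.
Reversing it on dmbnq: d−1=c, m−1=l, b−1=a, n−1=m, q−1=p.

clamp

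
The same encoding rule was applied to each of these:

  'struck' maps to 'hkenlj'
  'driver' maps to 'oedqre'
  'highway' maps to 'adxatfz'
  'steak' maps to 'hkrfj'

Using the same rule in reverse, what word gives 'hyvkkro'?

spotted

Treating letters as 0–25, the rule is x ↦ 3x + 5 (mod 26).
Reversing it on hyvkkro: h(7)→9·(7−5)≡18=s; y(24)→9·(24−5)≡15=p; v(21)→9·(21−5)≡14=o; k(10)→9·(10−5)≡19=t; k(10)→9·(10−5)≡19=t; r(17)→9·(17−5)≡4=e; o(14)→9·(14−5)≡3=d (all mod 26).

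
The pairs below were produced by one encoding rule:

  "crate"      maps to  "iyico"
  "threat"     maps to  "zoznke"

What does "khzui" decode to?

Letter i (0-indexed) is shifted by i+6, so successive shifts are 6, 7, 8, ….
Reversing it on khzui: k−6=e, h−7=a, z−8=r, u−9=l, i−10=y.

early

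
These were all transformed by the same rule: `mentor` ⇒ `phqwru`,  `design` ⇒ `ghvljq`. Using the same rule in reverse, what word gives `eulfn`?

Every letter moves 3 places later in the alphabet, wrapping around z→a.
Undoing it on eulfn: e−3=b, u−3=r, l−3=i, f−3=c, n−3=k.

brick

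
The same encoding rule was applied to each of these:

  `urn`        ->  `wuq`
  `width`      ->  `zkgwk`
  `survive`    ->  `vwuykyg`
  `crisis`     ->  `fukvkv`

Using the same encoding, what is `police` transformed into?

sqokfg

The shift depends on letter class: consonant r→u is +3, but vowel u→w is +2. The rule splits by letter class: vowels +2, consonants +3.
On police: p(cons)+3=s, o(vowel)+2=q, l(cons)+3=o, i(vowel)+2=k, c(cons)+3=f, e(vowel)+2=g.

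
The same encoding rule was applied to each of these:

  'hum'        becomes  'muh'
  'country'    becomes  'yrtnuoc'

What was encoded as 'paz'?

The output letters match the input read backwards: hum reversed is muh. The word is simply reversed.
Undoing it on paz: then reverse → zap.

zap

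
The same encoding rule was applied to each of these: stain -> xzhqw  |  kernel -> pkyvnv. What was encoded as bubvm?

wound

In stain: s→x is +5, t→z is +6, a→h is +7, i→q is +8 — the shift increases by 1 each position. Letter i (0-indexed) is shifted by i+5, so successive shifts are 5, 6, 7, ….
Reversing it on bubvm: b−5=w, u−6=o, b−7=u, v−8=n, m−9=d.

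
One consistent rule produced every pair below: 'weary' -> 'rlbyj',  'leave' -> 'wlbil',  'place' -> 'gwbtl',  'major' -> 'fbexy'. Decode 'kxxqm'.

booth

w(22)→r(17) and e(4)→l(11) fit y≡9x+1 (mod 26); the inverse of 9 mod 26 is 3. Each letter's alphabet position (a=0..z=25) is mapped through 9·x+1 mod 26 — an affine cipher.
Undoing it on kxxqm: k(10)→3·(10−1)≡1=b; x(23)→3·(23−1)≡14=o; x(23)→3·(23−1)≡14=o; q(16)→3·(16−1)≡19=t; m(12)→3·(12−1)≡7=h (all mod 26).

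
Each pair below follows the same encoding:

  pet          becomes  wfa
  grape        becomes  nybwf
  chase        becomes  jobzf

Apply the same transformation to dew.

kfd

The shift depends on letter class: consonant p→w is +7, but vowel e→f is +1. Two shifts are in play — +1 for a/e/i/o/u, +7 for every other letter.
For dew: d(cons)+7=k, e(vowel)+1=f, w(cons)+7=d.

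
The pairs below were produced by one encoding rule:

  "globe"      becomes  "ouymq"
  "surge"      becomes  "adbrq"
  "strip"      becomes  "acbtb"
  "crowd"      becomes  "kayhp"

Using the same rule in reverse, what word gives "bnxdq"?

In globe: g→o is +8, l→u is +9, o→y is +10, b→m is +11 — the shift increases by 1 each position. Each letter shifts forward by (position + 8), i.e. 8, 9, 10, … — the shift grows by one for each successive letter.
Decoding bnxdq: b−8=t, n−9=e, x−10=n, d−11=s, q−12=e.

tense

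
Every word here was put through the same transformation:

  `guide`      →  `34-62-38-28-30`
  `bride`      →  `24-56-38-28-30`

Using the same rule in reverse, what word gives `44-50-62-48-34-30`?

g(#7)→34 and u(#21)→62: differences scale by 2, so n = 2·pos + 20. With a=1..z=26, the number is 2·pos + 20.
Reversing it on 44-50-62-48-34-30: 44→(44−20)÷2=12=l, 50→(50−20)÷2=15=o, 62→(62−20)÷2=21=u, 48→(48−20)÷2=14=n, 34→(34−20)÷2=7=g, 30→(30−20)÷2=5=e.

lounge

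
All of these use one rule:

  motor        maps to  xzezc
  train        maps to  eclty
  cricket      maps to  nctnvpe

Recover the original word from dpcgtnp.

Compare letters: m→x is +11, o→z is +11, t→e is +11 — a constant shift. Each letter is shifted forward by 11 in the alphabet (a Caesar shift of +11).
Decoding dpcgtnp: d−11=s, p−11=e, c−11=r, g−11=v, t−11=i, n−11=c, p−11=e.

service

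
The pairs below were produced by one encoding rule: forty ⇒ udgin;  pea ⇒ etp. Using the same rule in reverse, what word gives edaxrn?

This is a Caesar cipher with shift 15.
Undoing it on edaxrn: e−15=p, d−15=o, a−15=l, x−15=i, r−15=c, n−15=y.

policy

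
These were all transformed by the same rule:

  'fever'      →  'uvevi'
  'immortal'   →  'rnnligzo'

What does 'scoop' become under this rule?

hxllk

Each pair mirrors across the alphabet (f↔u, e↔v, v↔e): positions sum to 25. This is the alphabet-reversal cipher (Atbash): a becomes z, b becomes y, etc.
For scoop: s↔h, c↔x, o↔l, o↔l, p↔k.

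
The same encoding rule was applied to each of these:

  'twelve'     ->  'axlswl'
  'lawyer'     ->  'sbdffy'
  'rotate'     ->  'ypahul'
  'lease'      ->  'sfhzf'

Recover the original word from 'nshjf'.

grace

Shifts by position in twelve: pos 0: t→a (+7), pos 1: w→x (+1), pos 2: e→l (+7), pos 3: l→s (+7), pos 4: v→w (+1), pos 5: e→l (+7) — repeating every 3. It's a Vigenère-style cipher with numeric key [7,1,7]: position i shifts by key[i mod 3].
Decoding nshjf: n−7=g, s−1=r, h−7=a, j−7=c, f−1=e.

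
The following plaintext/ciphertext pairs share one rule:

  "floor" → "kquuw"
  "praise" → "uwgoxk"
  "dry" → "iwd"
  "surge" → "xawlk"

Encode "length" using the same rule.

qkslym

The shift depends on letter class: consonant f→k is +5, but vowel o→u is +6. Vowels shift forward by 6 and consonants shift forward by 5.
For length: l(cons)+5=q, e(vowel)+6=k, n(cons)+5=s, g(cons)+5=l, t(cons)+5=y, h(cons)+5=m.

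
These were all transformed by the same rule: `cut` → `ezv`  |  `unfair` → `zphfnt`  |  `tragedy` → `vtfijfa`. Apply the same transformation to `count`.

etzpv

The shift depends on letter class: consonant c→e is +2, but vowel u→z is +5. Two shifts are in play — +5 for a/e/i/o/u, +2 for every other letter.
For count: c(cons)+2=e, o(vowel)+5=t, u(vowel)+5=z, n(cons)+2=p, t(cons)+2=v.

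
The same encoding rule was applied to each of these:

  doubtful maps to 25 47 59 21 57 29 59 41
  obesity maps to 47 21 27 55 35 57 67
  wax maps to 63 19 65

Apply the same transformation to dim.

d(#4)→25 and o(#15)→47: differences scale by 2, so n = 2·pos + 17. Each letter becomes 2×(its alphabet position, a=1..z=26) + 17.
Applying it to dim: d=4→25, i=9→35, m=13→43.

25 35 43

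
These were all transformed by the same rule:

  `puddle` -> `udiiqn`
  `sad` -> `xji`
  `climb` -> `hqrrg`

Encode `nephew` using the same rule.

snumnb

The shift depends on letter class: consonant p→u is +5, but vowel u→d is +9. The rule splits by letter class: vowels +9, consonants +5.
On nephew: n(cons)+5=s, e(vowel)+9=n, p(cons)+5=u, h(cons)+5=m, e(vowel)+9=n, w(cons)+5=b.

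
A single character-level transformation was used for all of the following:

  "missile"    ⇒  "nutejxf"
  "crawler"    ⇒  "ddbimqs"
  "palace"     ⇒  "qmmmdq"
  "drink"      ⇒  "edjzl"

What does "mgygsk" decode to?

Shifts by position in missile: pos 0: m→n (+1), pos 1: i→u (+12), pos 2: s→t (+1), pos 3: s→e (+12) — repeating every 2. A repeating key of period 2 is used — shifts +1, +12 over and over.
Reversing it on mgygsk: m−1=l, g−12=u, y−1=x, g−12=u, s−1=r, k−12=y.

luxury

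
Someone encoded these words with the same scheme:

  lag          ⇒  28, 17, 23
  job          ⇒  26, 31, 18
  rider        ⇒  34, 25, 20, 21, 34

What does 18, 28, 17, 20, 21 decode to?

l is letter #12 and maps to 28: an offset of 16. Letters become their 1-based position plus 16 (so a→17, b→18, …).
Decoding 18, 28, 17, 20, 21: 18→(18−16)÷1=2=b, 28→(28−16)÷1=12=l, 17→(17−16)÷1=1=a, 20→(20−16)÷1=4=d, 21→(21−16)÷1=5=e.

blade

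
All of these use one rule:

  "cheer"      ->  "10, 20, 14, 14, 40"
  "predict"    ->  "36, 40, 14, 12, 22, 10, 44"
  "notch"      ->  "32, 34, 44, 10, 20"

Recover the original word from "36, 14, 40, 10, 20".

perch

c(#3)→10 and h(#8)→20: differences scale by 2, so n = 2·pos + 4. Each letter becomes 2×(its alphabet position, a=1..z=26) + 4.
Decoding 36, 14, 40, 10, 20: 36→(36−4)÷2=16=p, 14→(14−4)÷2=5=e, 40→(40−4)÷2=18=r, 10→(10−4)÷2=3=c, 20→(20−4)÷2=8=h.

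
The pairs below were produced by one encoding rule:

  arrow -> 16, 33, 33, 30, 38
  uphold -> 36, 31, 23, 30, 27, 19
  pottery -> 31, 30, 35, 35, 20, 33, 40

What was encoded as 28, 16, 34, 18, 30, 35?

mascot

Letters become their 1-based position plus 15 (so a→16, b→17, …).
Undoing it on 28, 16, 34, 18, 30, 35: 28→(28−15)÷1=13=m, 16→(16−15)÷1=1=a, 34→(34−15)÷1=19=s, 18→(18−15)÷1=3=c, 30→(30−15)÷1=15=o, 35→(35−15)÷1=20=t.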